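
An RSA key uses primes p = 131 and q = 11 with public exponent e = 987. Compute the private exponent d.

623

φ(n) = (p−1)(q−1) = 130·10 = 1300.
Need d with 987·d ≡ 1 (mod 1300). Apply the extended Euclidean algorithm:
1300 = 1×987 + 313
987 = 3×313 + 48
313 = 6×48 + 25
48 = 1×25 + 23
25 = 1×23 + 2
23 = 11×2 + 1
2 = 2×1 + 0
Back-substitute:
1 = 23 − 11·2
1 = −11·25 + 12·23
1 = 12·48 − 23·25
1 = −23·313 + 150·48
1 = 150·987 − 473·313
1 = −473·1300 + 623·987
So 987·623 ≡ 1 (mod 1300), hence d = 623.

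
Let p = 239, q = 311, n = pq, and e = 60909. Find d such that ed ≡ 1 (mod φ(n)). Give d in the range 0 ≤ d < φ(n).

φ(n) = (p−1)(q−1) = 238·310 = 73780.
Need d with 60909·d ≡ 1 (mod 73780). Apply the extended Euclidean algorithm:
73780 = 1×60909 + 12871
60909 = 4×12871 + 9425
12871 = 1×9425 + 3446
9425 = 2×3446 + 2533
3446 = 1×2533 + 913
2533 = 2×913 + 707
913 = 1×707 + 206
707 = 3×206 + 89
206 = 2×89 + 28
89 = 3×28 + 5
28 = 5×5 + 3
5 = 1×3 + 2
3 = 1×2 + 1
2 = 2×1 + 0
Back-substitute:
1 = 3 − 2
1 = −5 + 2·3
1 = 2·28 − 11·5
1 = −11·89 + 35·28
1 = 35·206 − 81·89
1 = −81·707 + 278·206
1 = 278·913 − 359·707
1 = −359·2533 + 996·913
1 = 996·3446 − 1355·2533
1 = −1355·9425 + 3706·3446
1 = 3706·12871 − 5061·9425
1 = −5061·60909 + 23950·12871
1 = 23950·73780 − 29011·60909
So 60909·(-29011) ≡ 1 (mod 73780), hence d ≡ -29011 ≡ 44769 (mod 73780).

44769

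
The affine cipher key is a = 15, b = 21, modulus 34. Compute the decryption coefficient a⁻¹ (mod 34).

25

Extended Euclidean algorithm:
34 = 2×15 + 4
15 = 3×4 + 3
4 = 1×3 + 1
3 = 3×1 + 0
The gcd is 1. Working backward:
1 = 4 − 3
1 = −15 + 4·4
1 = 4·34 − 9·15
Thus 15·(-9) ≡ 1 (mod 34); reducing, -9 mod 34 = 25.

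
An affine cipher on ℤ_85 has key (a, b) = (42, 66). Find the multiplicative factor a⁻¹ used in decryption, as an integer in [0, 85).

83

Extended Euclidean algorithm:
85 = 2*42 + 1
42 = 42*1 + 0
gcd = 1, so the inverse exists. Back-substitute:
1 = 85 − 2·42
Thus 42·(-2) ≡ 1 (mod 85); reducing, -2 mod 85 = 83.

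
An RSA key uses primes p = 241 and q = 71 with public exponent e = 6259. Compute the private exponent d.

3739

φ(n) = (p−1)(q−1) = 240·70 = 16800.
Need d with 6259·d ≡ 1 (mod 16800). Apply the extended Euclidean algorithm:
16800 = 2·6259 + 4282
6259 = 1·4282 + 1977
4282 = 2·1977 + 328
1977 = 6·328 + 9
328 = 36·9 + 4
9 = 2·4 + 1
4 = 4·1 + 0
Back-substitute:
1 = 9 − 2·4
1 = −2·328 + 73·9
1 = 73·1977 − 440·328
1 = −440·4282 + 953·1977
1 = 953·6259 − 1393·4282
1 = −1393·16800 + 3739·6259
So 6259·3739 ≡ 1 (mod 16800), hence d = 3739.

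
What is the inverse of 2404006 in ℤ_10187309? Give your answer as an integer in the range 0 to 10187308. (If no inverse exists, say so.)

Euclidean algorithm on 10187309, 2404006:
10187309 = 4×2404006 + 571285
2404006 = 4×571285 + 118866
571285 = 4×118866 + 95821
118866 = 1×95821 + 23045
95821 = 4×23045 + 3641
23045 = 6×3641 + 1199
3641 = 3×1199 + 44
1199 = 27×44 + 11
44 = 4×11 + 0
gcd(2404006, 10187309) = 11 ≠ 1, so 2404006 has no multiplicative inverse modulo 10187309.

no inverse exists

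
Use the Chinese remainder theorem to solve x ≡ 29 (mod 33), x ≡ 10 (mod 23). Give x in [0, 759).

Write x = 29 + 33·k. Then 33·k ≡ 10 − 29 ≡ 4 (mod 23).
Need 33⁻¹ mod 23. Extended Euclid on (23, 10):
23 = 2*10 + 3
10 = 3*3 + 1
3 = 3*1 + 0
Back-substitute:
1 = 10 − 3·3
1 = −3·23 + 7·10
33⁻¹ ≡ 7 (mod 23), so k ≡ 7·4 ≡ 5 (mod 23).
x = 29 + 33·5 = 194.

194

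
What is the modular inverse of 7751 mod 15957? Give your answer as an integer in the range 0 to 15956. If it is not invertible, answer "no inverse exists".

8978

Apply the Euclidean algorithm to 15957 and 7751:
15957 = 2·7751 + 455
7751 = 17·455 + 16
455 = 28·16 + 7
16 = 2·7 + 2
7 = 3·2 + 1
2 = 2·1 + 0
The gcd is 1. Working backward:
1 = 7 − 3·2
1 = −3·16 + 7·7
1 = 7·455 − 199·16
1 = −199·7751 + 3390·455
1 = 3390·15957 − 6979·7751
Thus 7751·(-6979) ≡ 1 (mod 15957); reducing, -6979 mod 15957 = 8978.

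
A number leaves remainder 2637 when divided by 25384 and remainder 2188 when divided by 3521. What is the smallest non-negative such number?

67777917

Write x = 2637 + 25384·k. Then 25384·k ≡ 2188 − 2637 ≡ 3072 (mod 3521).
Need 25384⁻¹ mod 3521. Extended Euclid on (3521, 737):
3521 = 4*737 + 573
737 = 1*573 + 164
573 = 3*164 + 81
164 = 2*81 + 2
81 = 40*2 + 1
2 = 2*1 + 0
Back-substitute:
1 = 81 − 40·2
1 = −40·164 + 81·81
1 = 81·573 − 283·164
1 = −283·737 + 364·573
1 = 364·3521 − 1739·737
25384⁻¹ ≡ 1782 (mod 3521), so k ≡ 1782·3072 ≡ 2670 (mod 3521).
x = 2637 + 25384·2670 = 67777917.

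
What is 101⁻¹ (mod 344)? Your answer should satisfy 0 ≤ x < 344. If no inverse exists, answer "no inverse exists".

Extended Euclidean algorithm:
344 = 3·101 + 41
101 = 2·41 + 19
41 = 2·19 + 3
19 = 6·3 + 1
3 = 3·1 + 0
The gcd is 1. Working backward:
1 = 19 − 6·3
1 = −6·41 + 13·19
1 = 13·101 − 32·41
1 = −32·344 + 109·101
So 101·109 ≡ 1 (mod 344).

109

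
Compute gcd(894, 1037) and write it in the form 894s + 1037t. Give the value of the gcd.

Repeated division:
1037 = 1*894 + 143
894 = 6*143 + 36
143 = 3*36 + 35
36 = 1*35 + 1
35 = 35*1 + 0
gcd(894, 1037) = 1.
Express as a combination:
1 = 36 − 35
1 = −143 + 4·36
1 = 4·894 − 25·143
1 = −25·1037 + 29·894
So 1 = (-25)·1037 + (29)·894.

1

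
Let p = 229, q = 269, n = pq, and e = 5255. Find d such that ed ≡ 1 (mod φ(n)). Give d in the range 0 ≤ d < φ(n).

24023

φ(n) = (p−1)(q−1) = 228·268 = 61104.
Need d with 5255·d ≡ 1 (mod 61104). Apply the extended Euclidean algorithm:
61104 = 11×5255 + 3299
5255 = 1×3299 + 1956
3299 = 1×1956 + 1343
1956 = 1×1343 + 613
1343 = 2×613 + 117
613 = 5×117 + 28
117 = 4×28 + 5
28 = 5×5 + 3
5 = 1×3 + 2
3 = 1×2 + 1
2 = 2×1 + 0
Back-substitute:
1 = 3 − 2
1 = −5 + 2·3
1 = 2·28 − 11·5
1 = −11·117 + 46·28
1 = 46·613 − 241·117
1 = −241·1343 + 528·613
1 = 528·1956 − 769·1343
1 = −769·3299 + 1297·1956
1 = 1297·5255 − 2066·3299
1 = −2066·61104 + 24023·5255
So 5255·24023 ≡ 1 (mod 61104), hence d = 24023.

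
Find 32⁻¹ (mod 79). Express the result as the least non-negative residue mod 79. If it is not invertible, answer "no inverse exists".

42

Apply the Euclidean algorithm to 79 and 32:
79 = 2·32 + 15
32 = 2·15 + 2
15 = 7·2 + 1
2 = 2·1 + 0
The gcd is 1. Working backward:
1 = 15 − 7·2
1 = −7·32 + 15·15
1 = 15·79 − 37·32
Hence 32⁻¹ ≡ -37 ≡ 42 (mod 79).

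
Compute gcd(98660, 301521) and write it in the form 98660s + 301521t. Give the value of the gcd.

1

Repeated division:
301521 = 3*98660 + 5541
98660 = 17*5541 + 4463
5541 = 1*4463 + 1078
4463 = 4*1078 + 151
1078 = 7*151 + 21
151 = 7*21 + 4
21 = 5*4 + 1
4 = 4*1 + 0
gcd(98660, 301521) = 1.
Working backward:
1 = 21 − 5·4
1 = −5·151 + 36·21
1 = 36·1078 − 257·151
1 = −257·4463 + 1064·1078
1 = 1064·5541 − 1321·4463
1 = −1321·98660 + 23521·5541
1 = 23521·301521 − 71884·98660
So 1 = (23521)·301521 + (-71884)·98660.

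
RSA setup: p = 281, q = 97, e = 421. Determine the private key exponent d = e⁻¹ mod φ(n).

7981

φ(n) = (p−1)(q−1) = 280·96 = 26880.
Need d with 421·d ≡ 1 (mod 26880). Apply the extended Euclidean algorithm:
26880 = 63·421 + 357
421 = 1·357 + 64
357 = 5·64 + 37
64 = 1·37 + 27
37 = 1·27 + 10
27 = 2·10 + 7
10 = 1·7 + 3
7 = 2·3 + 1
3 = 3·1 + 0
Back-substitute:
1 = 7 − 2·3
1 = −2·10 + 3·7
1 = 3·27 − 8·10
1 = −8·37 + 11·27
1 = 11·64 − 19·37
1 = −19·357 + 106·64
1 = 106·421 − 125·357
1 = −125·26880 + 7981·421
So 421·7981 ≡ 1 (mod 26880), hence d = 7981.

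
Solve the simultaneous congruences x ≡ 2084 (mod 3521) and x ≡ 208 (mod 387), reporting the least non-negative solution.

1262602

Write x = 2084 + 3521·k. Then 3521·k ≡ 208 − 2084 ≡ 59 (mod 387).
Need 3521⁻¹ mod 387. Extended Euclid on (387, 38):
387 = 10*38 + 7
38 = 5*7 + 3
7 = 2*3 + 1
3 = 3*1 + 0
Back-substitute:
1 = 7 − 2·3
1 = −2·38 + 11·7
1 = 11·387 − 112·38
3521⁻¹ ≡ 275 (mod 387), so k ≡ 275·59 ≡ 358 (mod 387).
x = 2084 + 3521·358 = 1262602.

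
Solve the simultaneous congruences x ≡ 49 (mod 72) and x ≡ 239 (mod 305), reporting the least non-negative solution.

Write x = 49 + 72·k. Then 72·k ≡ 239 − 49 ≡ 190 (mod 305).
Need 72⁻¹ mod 305. Extended Euclid on (305, 72):
305 = 4·72 + 17
72 = 4·17 + 4
17 = 4·4 + 1
4 = 4·1 + 0
Back-substitute:
1 = 17 − 4·4
1 = −4·72 + 17·17
1 = 17·305 − 72·72
72⁻¹ ≡ 233 (mod 305), so k ≡ 233·190 ≡ 45 (mod 305).
x = 49 + 72·45 = 3289.

3289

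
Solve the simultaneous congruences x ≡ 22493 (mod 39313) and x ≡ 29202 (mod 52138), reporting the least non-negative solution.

Write x = 22493 + 39313·k. Then 39313·k ≡ 29202 − 22493 ≡ 6709 (mod 52138).
Need 39313⁻¹ mod 52138. Extended Euclid on (52138, 39313):
52138 = 1×39313 + 12825
39313 = 3×12825 + 838
12825 = 15×838 + 255
838 = 3×255 + 73
255 = 3×73 + 36
73 = 2×36 + 1
36 = 36×1 + 0
Back-substitute:
1 = 73 − 2·36
1 = −2·255 + 7·73
1 = 7·838 − 23·255
1 = −23·12825 + 352·838
1 = 352·39313 − 1079·12825
1 = −1079·52138 + 1431·39313
39313⁻¹ ≡ 1431 (mod 52138), so k ≡ 1431·6709 ≡ 7187 (mod 52138).
x = 22493 + 39313·7187 = 282565024.

282565024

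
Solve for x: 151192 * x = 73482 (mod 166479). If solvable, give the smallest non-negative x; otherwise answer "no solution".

138813

First find gcd(151192, 166479):
166479 = 1*151192 + 15287
151192 = 9*15287 + 13609
15287 = 1*13609 + 1678
13609 = 8*1678 + 185
1678 = 9*185 + 13
185 = 14*13 + 3
13 = 4*3 + 1
3 = 3*1 + 0
gcd = 1, so a unique solution mod 166479 exists.
Back-substitute for the Bézout coefficients:
1 = 13 − 4·3
1 = −4·185 + 57·13
1 = 57·1678 − 517·185
1 = −517·13609 + 4193·1678
1 = 4193·15287 − 4710·13609
1 = −4710·151192 + 46583·15287
1 = 46583·166479 − 51293·151192
So 151192·(-51293) ≡ 1 (mod 166479), giving 151192⁻¹ ≡ 115186.
x ≡ 151192⁻¹·73482 ≡ 115186·73482 ≡ 138813 (mod 166479).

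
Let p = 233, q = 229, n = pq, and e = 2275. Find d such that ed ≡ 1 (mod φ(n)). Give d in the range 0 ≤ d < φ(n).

41131

φ(n) = (p−1)(q−1) = 232·228 = 52896.
Need d with 2275·d ≡ 1 (mod 52896). Apply the extended Euclidean algorithm:
52896 = 23×2275 + 571
2275 = 3×571 + 562
571 = 1×562 + 9
562 = 62×9 + 4
9 = 2×4 + 1
4 = 4×1 + 0
Back-substitute:
1 = 9 − 2·4
1 = −2·562 + 125·9
1 = 125·571 − 127·562
1 = −127·2275 + 506·571
1 = 506·52896 − 11765·2275
So 2275·(-11765) ≡ 1 (mod 52896), hence d ≡ -11765 ≡ 41131 (mod 52896).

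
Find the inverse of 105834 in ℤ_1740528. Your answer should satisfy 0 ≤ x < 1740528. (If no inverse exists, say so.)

no inverse exists

Euclidean algorithm on 1740528, 105834:
1740528 = 16*105834 + 47184
105834 = 2*47184 + 11466
47184 = 4*11466 + 1320
11466 = 8*1320 + 906
1320 = 1*906 + 414
906 = 2*414 + 78
414 = 5*78 + 24
78 = 3*24 + 6
24 = 4*6 + 0
The gcd is 6, not 1, hence no inverse exists.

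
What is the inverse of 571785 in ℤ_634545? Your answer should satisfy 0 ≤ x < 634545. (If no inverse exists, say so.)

no inverse exists

Euclidean algorithm on 634545, 571785:
634545 = 1*571785 + 62760
571785 = 9*62760 + 6945
62760 = 9*6945 + 255
6945 = 27*255 + 60
255 = 4*60 + 15
60 = 4*15 + 0
The gcd is 15, not 1, hence no inverse exists.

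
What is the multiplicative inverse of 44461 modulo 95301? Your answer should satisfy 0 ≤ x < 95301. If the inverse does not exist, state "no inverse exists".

33256

Apply the Euclidean algorithm to 95301 and 44461:
95301 = 2·44461 + 6379
44461 = 6·6379 + 6187
6379 = 1·6187 + 192
6187 = 32·192 + 43
192 = 4·43 + 20
43 = 2·20 + 3
20 = 6·3 + 2
3 = 1·2 + 1
2 = 2·1 + 0
gcd = 1, so the inverse exists. Back-substitute:
1 = 3 − 2
1 = −20 + 7·3
1 = 7·43 − 15·20
1 = −15·192 + 67·43
1 = 67·6187 − 2159·192
1 = −2159·6379 + 2226·6187
1 = 2226·44461 − 15515·6379
1 = −15515·95301 + 33256·44461
So 44461·33256 ≡ 1 (mod 95301).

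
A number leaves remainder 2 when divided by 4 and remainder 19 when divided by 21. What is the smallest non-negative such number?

82

Write x = 2 + 4·k. Then 4·k ≡ 19 − 2 ≡ 17 (mod 21).
Need 4⁻¹ mod 21. Extended Euclid on (21, 4):
21 = 5×4 + 1
4 = 4×1 + 0
Back-substitute:
1 = 21 − 5·4
4⁻¹ ≡ 16 (mod 21), so k ≡ 16·17 ≡ 20 (mod 21).
x = 2 + 4·20 = 82.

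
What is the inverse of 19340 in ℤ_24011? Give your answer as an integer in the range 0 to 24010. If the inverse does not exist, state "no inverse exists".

Apply the Euclidean algorithm to 24011 and 19340:
24011 = 1*19340 + 4671
19340 = 4*4671 + 656
4671 = 7*656 + 79
656 = 8*79 + 24
79 = 3*24 + 7
24 = 3*7 + 3
7 = 2*3 + 1
3 = 3*1 + 0
gcd = 1, so the inverse exists. Back-substitute:
1 = 7 − 2·3
1 = −2·24 + 7·7
1 = 7·79 − 23·24
1 = −23·656 + 191·79
1 = 191·4671 − 1360·656
1 = −1360·19340 + 5631·4671
1 = 5631·24011 − 6991·19340
Thus 19340·(-6991) ≡ 1 (mod 24011); reducing, -6991 mod 24011 = 17020.

17020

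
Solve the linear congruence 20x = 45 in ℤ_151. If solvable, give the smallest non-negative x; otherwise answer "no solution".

40

First find gcd(20, 151):
151 = 7×20 + 11
20 = 1×11 + 9
11 = 1×9 + 2
9 = 4×2 + 1
2 = 2×1 + 0
gcd = 1, so a unique solution mod 151 exists.
Back-substitute for the Bézout coefficients:
1 = 9 − 4·2
1 = −4·11 + 5·9
1 = 5·20 − 9·11
1 = −9·151 + 68·20
So 20·(68) ≡ 1 (mod 151), giving 20⁻¹ ≡ 68.
x ≡ 20⁻¹·45 ≡ 68·45 ≡ 40 (mod 151).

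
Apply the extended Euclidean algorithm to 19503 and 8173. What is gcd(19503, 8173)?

11

Euclidean algorithm:
19503 = 2·8173 + 3157
8173 = 2·3157 + 1859
3157 = 1·1859 + 1298
1859 = 1·1298 + 561
1298 = 2·561 + 176
561 = 3·176 + 33
176 = 5·33 + 11
33 = 3·11 + 0
gcd(19503, 8173) = 11.
Working backward:
11 = 176 − 5·33
11 = −5·561 + 16·176
11 = 16·1298 − 37·561
11 = −37·1859 + 53·1298
11 = 53·3157 − 90·1859
11 = −90·8173 + 233·3157
11 = 233·19503 − 556·8173
So 11 = (233)·19503 + (-556)·8173.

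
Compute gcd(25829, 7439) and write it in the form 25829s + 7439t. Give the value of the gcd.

Apply Euclid's algorithm to 25829 and 7439:
25829 = 3·7439 + 3512
7439 = 2·3512 + 415
3512 = 8·415 + 192
415 = 2·192 + 31
192 = 6·31 + 6
31 = 5·6 + 1
6 = 6·1 + 0
gcd(25829, 7439) = 1.
Express as a combination:
1 = 31 − 5·6
1 = −5·192 + 31·31
1 = 31·415 − 67·192
1 = −67·3512 + 567·415
1 = 567·7439 − 1201·3512
1 = −1201·25829 + 4170·7439
So 1 = (-1201)·25829 + (4170)·7439.

1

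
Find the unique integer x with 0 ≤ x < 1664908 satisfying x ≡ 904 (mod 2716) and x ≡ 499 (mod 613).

810272

Write x = 904 + 2716·k. Then 2716·k ≡ 499 − 904 ≡ 208 (mod 613).
Need 2716⁻¹ mod 613. Extended Euclid on (613, 264):
613 = 2·264 + 85
264 = 3·85 + 9
85 = 9·9 + 4
9 = 2·4 + 1
4 = 4·1 + 0
Back-substitute:
1 = 9 − 2·4
1 = −2·85 + 19·9
1 = 19·264 − 59·85
1 = −59·613 + 137·264
2716⁻¹ ≡ 137 (mod 613), so k ≡ 137·208 ≡ 298 (mod 613).
x = 904 + 2716·298 = 810272.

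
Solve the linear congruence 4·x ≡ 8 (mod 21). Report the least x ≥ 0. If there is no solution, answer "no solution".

2

First find gcd(4, 21):
21 = 5*4 + 1
4 = 4*1 + 0
gcd = 1, so a unique solution mod 21 exists.
Back-substitute for the Bézout coefficients:
1 = 21 − 5·4
So 4·(-5) ≡ 1 (mod 21), giving 4⁻¹ ≡ 16.
x ≡ 4⁻¹·8 ≡ 16·8 ≡ 2 (mod 21).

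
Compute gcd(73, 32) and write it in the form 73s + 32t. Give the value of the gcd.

1

Apply Euclid's algorithm to 73 and 32:
73 = 2·32 + 9
32 = 3·9 + 5
9 = 1·5 + 4
5 = 1·4 + 1
4 = 4·1 + 0
gcd(73, 32) = 1.
Express as a combination:
1 = 5 − 4
1 = −9 + 2·5
1 = 2·32 − 7·9
1 = −7·73 + 16·32
So 1 = (-7)·73 + (16)·32.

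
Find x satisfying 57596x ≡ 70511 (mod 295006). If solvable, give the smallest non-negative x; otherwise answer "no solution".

no solution

gcd(57596, 295006):
295006 = 5×57596 + 7026
57596 = 8×7026 + 1388
7026 = 5×1388 + 86
1388 = 16×86 + 12
86 = 7×12 + 2
12 = 6×2 + 0
gcd = 2, but 2 ∤ 70511, so the congruence has no solution.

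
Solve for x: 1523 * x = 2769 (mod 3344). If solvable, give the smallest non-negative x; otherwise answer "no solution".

First find gcd(1523, 3344):
3344 = 2·1523 + 298
1523 = 5·298 + 33
298 = 9·33 + 1
33 = 33·1 + 0
gcd = 1, so a unique solution mod 3344 exists.
Back-substitute for the Bézout coefficients:
1 = 298 − 9·33
1 = −9·1523 + 46·298
1 = 46·3344 − 101·1523
So 1523·(-101) ≡ 1 (mod 3344), giving 1523⁻¹ ≡ 3243.
x ≡ 1523⁻¹·2769 ≡ 3243·2769 ≡ 1227 (mod 3344).

1227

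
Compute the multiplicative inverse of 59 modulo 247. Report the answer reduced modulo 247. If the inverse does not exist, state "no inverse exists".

Run Euclid on (247, 59):
247 = 4*59 + 11
59 = 5*11 + 4
11 = 2*4 + 3
4 = 1*3 + 1
3 = 3*1 + 0
gcd = 1, so the inverse exists. Back-substitute:
1 = 4 − 3
1 = −11 + 3·4
1 = 3·59 − 16·11
1 = −16·247 + 67·59
So 59·67 ≡ 1 (mod 247).

67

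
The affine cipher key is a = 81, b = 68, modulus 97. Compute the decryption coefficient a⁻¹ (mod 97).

6

gcd(97, 81) by repeated division:
97 = 1·81 + 16
81 = 5·16 + 1
16 = 16·1 + 0
Since gcd(81, 97) = 1, back-substitute to write 1 as a combination:
1 = 81 − 5·16
1 = −5·97 + 6·81
So 81·6 ≡ 1 (mod 97).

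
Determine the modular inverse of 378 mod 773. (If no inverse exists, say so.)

591

Apply the Euclidean algorithm to 773 and 378:
773 = 2*378 + 17
378 = 22*17 + 4
17 = 4*4 + 1
4 = 4*1 + 0
Since gcd(378, 773) = 1, back-substitute to write 1 as a combination:
1 = 17 − 4·4
1 = −4·378 + 89·17
1 = 89·773 − 182·378
Thus 378·(-182) ≡ 1 (mod 773); reducing, -182 mod 773 = 591.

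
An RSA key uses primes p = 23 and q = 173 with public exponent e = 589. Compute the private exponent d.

φ(n) = (p−1)(q−1) = 22·172 = 3784.
Need d with 589·d ≡ 1 (mod 3784). Apply the extended Euclidean algorithm:
3784 = 6×589 + 250
589 = 2×250 + 89
250 = 2×89 + 72
89 = 1×72 + 17
72 = 4×17 + 4
17 = 4×4 + 1
4 = 4×1 + 0
Back-substitute:
1 = 17 − 4·4
1 = −4·72 + 17·17
1 = 17·89 − 21·72
1 = −21·250 + 59·89
1 = 59·589 − 139·250
1 = −139·3784 + 893·589
So 589·893 ≡ 1 (mod 3784), hence d = 893.

893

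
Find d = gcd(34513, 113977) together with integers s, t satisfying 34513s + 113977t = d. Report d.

1

Repeated division:
113977 = 3·34513 + 10438
34513 = 3·10438 + 3199
10438 = 3·3199 + 841
3199 = 3·841 + 676
841 = 1·676 + 165
676 = 4·165 + 16
165 = 10·16 + 5
16 = 3·5 + 1
5 = 5·1 + 0
gcd(34513, 113977) = 1.
Working backward:
1 = 16 − 3·5
1 = −3·165 + 31·16
1 = 31·676 − 127·165
1 = −127·841 + 158·676
1 = 158·3199 − 601·841
1 = −601·10438 + 1961·3199
1 = 1961·34513 − 6484·10438
1 = −6484·113977 + 21413·34513
So 1 = (-6484)·113977 + (21413)·34513.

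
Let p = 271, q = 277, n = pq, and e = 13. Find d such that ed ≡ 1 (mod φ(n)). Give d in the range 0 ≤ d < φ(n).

17197

φ(n) = (p−1)(q−1) = 270·276 = 74520.
Need d with 13·d ≡ 1 (mod 74520). Apply the extended Euclidean algorithm:
74520 = 5732*13 + 4
13 = 3*4 + 1
4 = 4*1 + 0
Back-substitute:
1 = 13 − 3·4
1 = −3·74520 + 17197·13
So 13·17197 ≡ 1 (mod 74520), hence d = 17197.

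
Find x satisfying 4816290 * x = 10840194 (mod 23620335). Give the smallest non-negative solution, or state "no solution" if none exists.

gcd(4816290, 23620335):
23620335 = 4·4816290 + 4355175
4816290 = 1·4355175 + 461115
4355175 = 9·461115 + 205140
461115 = 2·205140 + 50835
205140 = 4·50835 + 1800
50835 = 28·1800 + 435
1800 = 4·435 + 60
435 = 7·60 + 15
60 = 4·15 + 0
gcd = 15, but 15 ∤ 10840194, so the congruence has no solution.

no solution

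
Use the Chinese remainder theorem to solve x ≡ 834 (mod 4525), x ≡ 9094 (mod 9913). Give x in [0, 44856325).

16910759

Write x = 834 + 4525·k. Then 4525·k ≡ 9094 − 834 ≡ 8260 (mod 9913).
Need 4525⁻¹ mod 9913. Extended Euclid on (9913, 4525):
9913 = 2*4525 + 863
4525 = 5*863 + 210
863 = 4*210 + 23
210 = 9*23 + 3
23 = 7*3 + 2
3 = 1*2 + 1
2 = 2*1 + 0
Back-substitute:
1 = 3 − 2
1 = −23 + 8·3
1 = 8·210 − 73·23
1 = −73·863 + 300·210
1 = 300·4525 − 1573·863
1 = −1573·9913 + 3446·4525
4525⁻¹ ≡ 3446 (mod 9913), so k ≡ 3446·8260 ≡ 3737 (mod 9913).
x = 834 + 4525·3737 = 16910759.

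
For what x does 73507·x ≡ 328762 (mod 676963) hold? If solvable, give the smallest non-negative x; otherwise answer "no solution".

7105

First find gcd(73507, 676963):
676963 = 9·73507 + 15400
73507 = 4·15400 + 11907
15400 = 1·11907 + 3493
11907 = 3·3493 + 1428
3493 = 2·1428 + 637
1428 = 2·637 + 154
637 = 4·154 + 21
154 = 7·21 + 7
21 = 3·7 + 0
gcd = 7 and 7 | 328762, so solutions exist. Divide through by 7: 10501x ≡ 46966 (mod 96709).
Now find 10501⁻¹ mod 96709:
96709 = 9×10501 + 2200
10501 = 4×2200 + 1701
2200 = 1×1701 + 499
1701 = 3×499 + 204
499 = 2×204 + 91
204 = 2×91 + 22
91 = 4×22 + 3
22 = 7×3 + 1
3 = 3×1 + 0
Back-substitute:
1 = 22 − 7·3
1 = −7·91 + 29·22
1 = 29·204 − 65·91
1 = −65·499 + 159·204
1 = 159·1701 − 542·499
1 = −542·2200 + 701·1701
1 = 701·10501 − 3346·2200
1 = −3346·96709 + 30815·10501
So 10501⁻¹ ≡ 30815 (mod 96709).
Then x ≡ 30815·46966 ≡ 7105 (mod 96709); the smallest non-negative solution is x = 7105.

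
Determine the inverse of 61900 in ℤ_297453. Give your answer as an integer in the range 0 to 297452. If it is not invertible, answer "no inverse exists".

gcd(297453, 61900) by repeated division:
297453 = 4*61900 + 49853
61900 = 1*49853 + 12047
49853 = 4*12047 + 1665
12047 = 7*1665 + 392
1665 = 4*392 + 97
392 = 4*97 + 4
97 = 24*4 + 1
4 = 4*1 + 0
Since gcd(61900, 297453) = 1, back-substitute to write 1 as a combination:
1 = 97 − 24·4
1 = −24·392 + 97·97
1 = 97·1665 − 412·392
1 = −412·12047 + 2981·1665
1 = 2981·49853 − 12336·12047
1 = −12336·61900 + 15317·49853
1 = 15317·297453 − 73604·61900
Thus 61900·(-73604) ≡ 1 (mod 297453); reducing, -73604 mod 297453 = 223849.

223849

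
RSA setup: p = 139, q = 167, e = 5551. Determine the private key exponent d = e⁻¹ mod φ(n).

φ(n) = (p−1)(q−1) = 138·166 = 22908.
Need d with 5551·d ≡ 1 (mod 22908). Apply the extended Euclidean algorithm:
22908 = 4*5551 + 704
5551 = 7*704 + 623
704 = 1*623 + 81
623 = 7*81 + 56
81 = 1*56 + 25
56 = 2*25 + 6
25 = 4*6 + 1
6 = 6*1 + 0
Back-substitute:
1 = 25 − 4·6
1 = −4·56 + 9·25
1 = 9·81 − 13·56
1 = −13·623 + 100·81
1 = 100·704 − 113·623
1 = −113·5551 + 891·704
1 = 891·22908 − 3677·5551
So 5551·(-3677) ≡ 1 (mod 22908), hence d ≡ -3677 ≡ 19231 (mod 22908).

19231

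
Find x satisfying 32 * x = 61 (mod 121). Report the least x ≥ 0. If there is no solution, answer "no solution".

104

First find gcd(32, 121):
121 = 3·32 + 25
32 = 1·25 + 7
25 = 3·7 + 4
7 = 1·4 + 3
4 = 1·3 + 1
3 = 3·1 + 0
gcd = 1, so a unique solution mod 121 exists.
Back-substitute for the Bézout coefficients:
1 = 4 − 3
1 = −7 + 2·4
1 = 2·25 − 7·7
1 = −7·32 + 9·25
1 = 9·121 − 34·32
So 32·(-34) ≡ 1 (mod 121), giving 32⁻¹ ≡ 87.
x ≡ 32⁻¹·61 ≡ 87·61 ≡ 104 (mod 121).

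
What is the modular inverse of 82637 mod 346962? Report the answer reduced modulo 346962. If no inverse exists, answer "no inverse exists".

107699

Run Euclid on (346962, 82637):
346962 = 4*82637 + 16414
82637 = 5*16414 + 567
16414 = 28*567 + 538
567 = 1*538 + 29
538 = 18*29 + 16
29 = 1*16 + 13
16 = 1*13 + 3
13 = 4*3 + 1
3 = 3*1 + 0
Since gcd(82637, 346962) = 1, back-substitute to write 1 as a combination:
1 = 13 − 4·3
1 = −4·16 + 5·13
1 = 5·29 − 9·16
1 = −9·538 + 167·29
1 = 167·567 − 176·538
1 = −176·16414 + 5095·567
1 = 5095·82637 − 25651·16414
1 = −25651·346962 + 107699·82637
So 82637·107699 ≡ 1 (mod 346962).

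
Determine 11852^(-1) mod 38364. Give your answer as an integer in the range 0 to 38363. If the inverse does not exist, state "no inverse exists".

Euclidean algorithm on 38364, 11852:
38364 = 3·11852 + 2808
11852 = 4·2808 + 620
2808 = 4·620 + 328
620 = 1·328 + 292
328 = 1·292 + 36
292 = 8·36 + 4
36 = 9·4 + 0
Since gcd = 4 > 1, 11852 is not a unit mod 38364.

no inverse exists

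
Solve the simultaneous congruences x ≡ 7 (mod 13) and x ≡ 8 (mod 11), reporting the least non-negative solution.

Write x = 7 + 13·k. Then 13·k ≡ 8 − 7 ≡ 1 (mod 11).
Need 13⁻¹ mod 11. Extended Euclid on (11, 2):
11 = 5×2 + 1
2 = 2×1 + 0
Back-substitute:
1 = 11 − 5·2
13⁻¹ ≡ 6 (mod 11), so k ≡ 6·1 ≡ 6 (mod 11).
x = 7 + 13·6 = 85.

85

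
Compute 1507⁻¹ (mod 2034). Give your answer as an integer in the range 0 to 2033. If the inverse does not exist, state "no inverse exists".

Apply the Euclidean algorithm to 2034 and 1507:
2034 = 1*1507 + 527
1507 = 2*527 + 453
527 = 1*453 + 74
453 = 6*74 + 9
74 = 8*9 + 2
9 = 4*2 + 1
2 = 2*1 + 0
Since gcd(1507, 2034) = 1, back-substitute to write 1 as a combination:
1 = 9 − 4·2
1 = −4·74 + 33·9
1 = 33·453 − 202·74
1 = −202·527 + 235·453
1 = 235·1507 − 672·527
1 = −672·2034 + 907·1507
So 1507·907 ≡ 1 (mod 2034).

907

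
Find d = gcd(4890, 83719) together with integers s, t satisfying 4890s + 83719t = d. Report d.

Apply Euclid's algorithm to 83719 and 4890:
83719 = 17*4890 + 589
4890 = 8*589 + 178
589 = 3*178 + 55
178 = 3*55 + 13
55 = 4*13 + 3
13 = 4*3 + 1
3 = 3*1 + 0
gcd(4890, 83719) = 1.
Working backward:
1 = 13 − 4·3
1 = −4·55 + 17·13
1 = 17·178 − 55·55
1 = −55·589 + 182·178
1 = 182·4890 − 1511·589
1 = −1511·83719 + 25869·4890
So 1 = (-1511)·83719 + (25869)·4890.

1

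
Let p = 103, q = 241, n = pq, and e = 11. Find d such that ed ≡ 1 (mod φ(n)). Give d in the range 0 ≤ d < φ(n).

4451

φ(n) = (p−1)(q−1) = 102·240 = 24480.
Need d with 11·d ≡ 1 (mod 24480). Apply the extended Euclidean algorithm:
24480 = 2225×11 + 5
11 = 2×5 + 1
5 = 5×1 + 0
Back-substitute:
1 = 11 − 2·5
1 = −2·24480 + 4451·11
So 11·4451 ≡ 1 (mod 24480), hence d = 4451.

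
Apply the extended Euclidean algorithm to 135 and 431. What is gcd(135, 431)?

Repeated division:
431 = 3·135 + 26
135 = 5·26 + 5
26 = 5·5 + 1
5 = 5·1 + 0
gcd(135, 431) = 1.
Express as a combination:
1 = 26 − 5·5
1 = −5·135 + 26·26
1 = 26·431 − 83·135
So 1 = (26)·431 + (-83)·135.

1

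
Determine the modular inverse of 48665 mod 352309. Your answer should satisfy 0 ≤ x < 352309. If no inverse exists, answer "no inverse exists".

281297

Apply the Euclidean algorithm to 352309 and 48665:
352309 = 7*48665 + 11654
48665 = 4*11654 + 2049
11654 = 5*2049 + 1409
2049 = 1*1409 + 640
1409 = 2*640 + 129
640 = 4*129 + 124
129 = 1*124 + 5
124 = 24*5 + 4
5 = 1*4 + 1
4 = 4*1 + 0
Since gcd(48665, 352309) = 1, back-substitute to write 1 as a combination:
1 = 5 − 4
1 = −124 + 25·5
1 = 25·129 − 26·124
1 = −26·640 + 129·129
1 = 129·1409 − 284·640
1 = −284·2049 + 413·1409
1 = 413·11654 − 2349·2049
1 = −2349·48665 + 9809·11654
1 = 9809·352309 − 71012·48665
Hence 48665⁻¹ ≡ -71012 ≡ 281297 (mod 352309).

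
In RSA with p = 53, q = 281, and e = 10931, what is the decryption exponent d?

7611

φ(n) = (p−1)(q−1) = 52·280 = 14560.
Need d with 10931·d ≡ 1 (mod 14560). Apply the extended Euclidean algorithm:
14560 = 1*10931 + 3629
10931 = 3*3629 + 44
3629 = 82*44 + 21
44 = 2*21 + 2
21 = 10*2 + 1
2 = 2*1 + 0
Back-substitute:
1 = 21 − 10·2
1 = −10·44 + 21·21
1 = 21·3629 − 1732·44
1 = −1732·10931 + 5217·3629
1 = 5217·14560 − 6949·10931
So 10931·(-6949) ≡ 1 (mod 14560), hence d ≡ -6949 ≡ 7611 (mod 14560).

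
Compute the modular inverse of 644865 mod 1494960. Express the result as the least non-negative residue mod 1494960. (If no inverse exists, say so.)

no inverse exists

Euclidean algorithm on 1494960, 644865:
1494960 = 2×644865 + 205230
644865 = 3×205230 + 29175
205230 = 7×29175 + 1005
29175 = 29×1005 + 30
1005 = 33×30 + 15
30 = 2×15 + 0
gcd(644865, 1494960) = 15 ≠ 1, so 644865 has no multiplicative inverse modulo 1494960.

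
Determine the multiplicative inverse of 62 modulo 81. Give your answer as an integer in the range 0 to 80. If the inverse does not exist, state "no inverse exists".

17

Apply the Euclidean algorithm to 81 and 62:
81 = 1*62 + 19
62 = 3*19 + 5
19 = 3*5 + 4
5 = 1*4 + 1
4 = 4*1 + 0
gcd = 1, so the inverse exists. Back-substitute:
1 = 5 − 4
1 = −19 + 4·5
1 = 4·62 − 13·19
1 = −13·81 + 17·62
So 62·17 ≡ 1 (mod 81).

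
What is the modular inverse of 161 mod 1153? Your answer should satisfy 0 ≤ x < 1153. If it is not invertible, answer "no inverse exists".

Run Euclid on (1153, 161):
1153 = 7*161 + 26
161 = 6*26 + 5
26 = 5*5 + 1
5 = 5*1 + 0
The gcd is 1. Working backward:
1 = 26 − 5·5
1 = −5·161 + 31·26
1 = 31·1153 − 222·161
So 161·(-222) ≡ 1 (mod 1153), and -222 ≡ 931 (mod 1153).

931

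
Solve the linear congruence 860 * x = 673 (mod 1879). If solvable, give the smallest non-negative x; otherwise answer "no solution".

1646

First find gcd(860, 1879):
1879 = 2×860 + 159
860 = 5×159 + 65
159 = 2×65 + 29
65 = 2×29 + 7
29 = 4×7 + 1
7 = 7×1 + 0
gcd = 1, so a unique solution mod 1879 exists.
Back-substitute for the Bézout coefficients:
1 = 29 − 4·7
1 = −4·65 + 9·29
1 = 9·159 − 22·65
1 = −22·860 + 119·159
1 = 119·1879 − 260·860
So 860·(-260) ≡ 1 (mod 1879), giving 860⁻¹ ≡ 1619.
x ≡ 860⁻¹·673 ≡ 1619·673 ≡ 1646 (mod 1879).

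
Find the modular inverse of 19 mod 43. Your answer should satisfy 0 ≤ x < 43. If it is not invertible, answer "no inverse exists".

gcd(43, 19) by repeated division:
43 = 2×19 + 5
19 = 3×5 + 4
5 = 1×4 + 1
4 = 4×1 + 0
The gcd is 1. Working backward:
1 = 5 − 4
1 = −19 + 4·5
1 = 4·43 − 9·19
Hence 19⁻¹ ≡ -9 ≡ 34 (mod 43).

34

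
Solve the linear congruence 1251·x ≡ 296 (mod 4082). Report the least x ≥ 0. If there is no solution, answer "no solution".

506

First find gcd(1251, 4082):
4082 = 3×1251 + 329
1251 = 3×329 + 264
329 = 1×264 + 65
264 = 4×65 + 4
65 = 16×4 + 1
4 = 4×1 + 0
gcd = 1, so a unique solution mod 4082 exists.
Back-substitute for the Bézout coefficients:
1 = 65 − 16·4
1 = −16·264 + 65·65
1 = 65·329 − 81·264
1 = −81·1251 + 308·329
1 = 308·4082 − 1005·1251
So 1251·(-1005) ≡ 1 (mod 4082), giving 1251⁻¹ ≡ 3077.
x ≡ 1251⁻¹·296 ≡ 3077·296 ≡ 506 (mod 4082).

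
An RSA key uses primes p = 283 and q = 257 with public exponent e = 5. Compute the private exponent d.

φ(n) = (p−1)(q−1) = 282·256 = 72192.
Need d with 5·d ≡ 1 (mod 72192). Apply the extended Euclidean algorithm:
72192 = 14438*5 + 2
5 = 2*2 + 1
2 = 2*1 + 0
Back-substitute:
1 = 5 − 2·2
1 = −2·72192 + 28877·5
So 5·28877 ≡ 1 (mod 72192), hence d = 28877.

28877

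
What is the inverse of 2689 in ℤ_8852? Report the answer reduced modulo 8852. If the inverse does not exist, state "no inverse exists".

4161

Apply the Euclidean algorithm to 8852 and 2689:
8852 = 3·2689 + 785
2689 = 3·785 + 334
785 = 2·334 + 117
334 = 2·117 + 100
117 = 1·100 + 17
100 = 5·17 + 15
17 = 1·15 + 2
15 = 7·2 + 1
2 = 2·1 + 0
The gcd is 1. Working backward:
1 = 15 − 7·2
1 = −7·17 + 8·15
1 = 8·100 − 47·17
1 = −47·117 + 55·100
1 = 55·334 − 157·117
1 = −157·785 + 369·334
1 = 369·2689 − 1264·785
1 = −1264·8852 + 4161·2689
So 2689·4161 ≡ 1 (mod 8852).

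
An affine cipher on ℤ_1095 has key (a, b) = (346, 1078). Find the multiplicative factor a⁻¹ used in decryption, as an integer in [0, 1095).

Apply the Euclidean algorithm to 1095 and 346:
1095 = 3*346 + 57
346 = 6*57 + 4
57 = 14*4 + 1
4 = 4*1 + 0
Since gcd(346, 1095) = 1, back-substitute to write 1 as a combination:
1 = 57 − 14·4
1 = −14·346 + 85·57
1 = 85·1095 − 269·346
So 346·(-269) ≡ 1 (mod 1095), and -269 ≡ 826 (mod 1095).

826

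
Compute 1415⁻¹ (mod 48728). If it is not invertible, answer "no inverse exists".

37295

Apply the Euclidean algorithm to 48728 and 1415:
48728 = 34×1415 + 618
1415 = 2×618 + 179
618 = 3×179 + 81
179 = 2×81 + 17
81 = 4×17 + 13
17 = 1×13 + 4
13 = 3×4 + 1
4 = 4×1 + 0
Since gcd(1415, 48728) = 1, back-substitute to write 1 as a combination:
1 = 13 − 3·4
1 = −3·17 + 4·13
1 = 4·81 − 19·17
1 = −19·179 + 42·81
1 = 42·618 − 145·179
1 = −145·1415 + 332·618
1 = 332·48728 − 11433·1415
Hence 1415⁻¹ ≡ -11433 ≡ 37295 (mod 48728).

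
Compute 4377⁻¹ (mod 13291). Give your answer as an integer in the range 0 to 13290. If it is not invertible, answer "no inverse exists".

Extended Euclidean algorithm:
13291 = 3·4377 + 160
4377 = 27·160 + 57
160 = 2·57 + 46
57 = 1·46 + 11
46 = 4·11 + 2
11 = 5·2 + 1
2 = 2·1 + 0
The gcd is 1. Working backward:
1 = 11 − 5·2
1 = −5·46 + 21·11
1 = 21·57 − 26·46
1 = −26·160 + 73·57
1 = 73·4377 − 1997·160
1 = −1997·13291 + 6064·4377
So 4377·6064 ≡ 1 (mod 13291).

6064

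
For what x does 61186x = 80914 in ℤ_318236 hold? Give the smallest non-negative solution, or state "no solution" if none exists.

First find gcd(61186, 318236):
318236 = 5·61186 + 12306
61186 = 4·12306 + 11962
12306 = 1·11962 + 344
11962 = 34·344 + 266
344 = 1·266 + 78
266 = 3·78 + 32
78 = 2·32 + 14
32 = 2·14 + 4
14 = 3·4 + 2
4 = 2·2 + 0
gcd = 2 and 2 | 80914, so solutions exist. Divide through by 2: 30593x ≡ 40457 (mod 159118).
Now find 30593⁻¹ mod 159118:
159118 = 5×30593 + 6153
30593 = 4×6153 + 5981
6153 = 1×5981 + 172
5981 = 34×172 + 133
172 = 1×133 + 39
133 = 3×39 + 16
39 = 2×16 + 7
16 = 2×7 + 2
7 = 3×2 + 1
2 = 2×1 + 0
Back-substitute:
1 = 7 − 3·2
1 = −3·16 + 7·7
1 = 7·39 − 17·16
1 = −17·133 + 58·39
1 = 58·172 − 75·133
1 = −75·5981 + 2608·172
1 = 2608·6153 − 2683·5981
1 = −2683·30593 + 13340·6153
1 = 13340·159118 − 69383·30593
So 30593·(-69383) ≡ 1 (mod 159118), i.e. 30593⁻¹ ≡ 89735.
Then x ≡ 89735·40457 ≡ 131725 (mod 159118); the smallest non-negative solution is x = 131725.

131725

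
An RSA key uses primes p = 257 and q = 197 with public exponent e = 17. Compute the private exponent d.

44273

φ(n) = (p−1)(q−1) = 256·196 = 50176.
Need d with 17·d ≡ 1 (mod 50176). Apply the extended Euclidean algorithm:
50176 = 2951×17 + 9
17 = 1×9 + 8
9 = 1×8 + 1
8 = 8×1 + 0
Back-substitute:
1 = 9 − 8
1 = −17 + 2·9
1 = 2·50176 − 5903·17
So 17·(-5903) ≡ 1 (mod 50176), hence d ≡ -5903 ≡ 44273 (mod 50176).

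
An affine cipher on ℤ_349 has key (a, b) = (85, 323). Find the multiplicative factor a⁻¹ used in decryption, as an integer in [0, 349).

271

Run Euclid on (349, 85):
349 = 4·85 + 9
85 = 9·9 + 4
9 = 2·4 + 1
4 = 4·1 + 0
gcd = 1, so the inverse exists. Back-substitute:
1 = 9 − 2·4
1 = −2·85 + 19·9
1 = 19·349 − 78·85
So 85·(-78) ≡ 1 (mod 349), and -78 ≡ 271 (mod 349).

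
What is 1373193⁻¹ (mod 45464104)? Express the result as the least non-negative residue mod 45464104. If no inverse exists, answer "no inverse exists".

19523873

Extended Euclidean algorithm:
45464104 = 33·1373193 + 148735
1373193 = 9·148735 + 34578
148735 = 4·34578 + 10423
34578 = 3·10423 + 3309
10423 = 3·3309 + 496
3309 = 6·496 + 333
496 = 1·333 + 163
333 = 2·163 + 7
163 = 23·7 + 2
7 = 3·2 + 1
2 = 2·1 + 0
Since gcd(1373193, 45464104) = 1, back-substitute to write 1 as a combination:
1 = 7 − 3·2
1 = −3·163 + 70·7
1 = 70·333 − 143·163
1 = −143·496 + 213·333
1 = 213·3309 − 1421·496
1 = −1421·10423 + 4476·3309
1 = 4476·34578 − 14849·10423
1 = −14849·148735 + 63872·34578
1 = 63872·1373193 − 589697·148735
1 = −589697·45464104 + 19523873·1373193
So 1373193·19523873 ≡ 1 (mod 45464104).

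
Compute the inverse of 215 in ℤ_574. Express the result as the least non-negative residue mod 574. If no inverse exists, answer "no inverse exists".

Extended Euclidean algorithm:
574 = 2·215 + 144
215 = 1·144 + 71
144 = 2·71 + 2
71 = 35·2 + 1
2 = 2·1 + 0
gcd = 1, so the inverse exists. Back-substitute:
1 = 71 − 35·2
1 = −35·144 + 71·71
1 = 71·215 − 106·144
1 = −106·574 + 283·215
So 215·283 ≡ 1 (mod 574).

283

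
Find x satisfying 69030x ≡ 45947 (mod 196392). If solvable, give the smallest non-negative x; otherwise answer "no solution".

gcd(69030, 196392):
196392 = 2×69030 + 58332
69030 = 1×58332 + 10698
58332 = 5×10698 + 4842
10698 = 2×4842 + 1014
4842 = 4×1014 + 786
1014 = 1×786 + 228
786 = 3×228 + 102
228 = 2×102 + 24
102 = 4×24 + 6
24 = 4×6 + 0
gcd = 6, but 6 ∤ 45947, so the congruence has no solution.

no solution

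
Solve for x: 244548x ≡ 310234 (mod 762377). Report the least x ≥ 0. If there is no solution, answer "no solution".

First find gcd(244548, 762377):
762377 = 3*244548 + 28733
244548 = 8*28733 + 14684
28733 = 1*14684 + 14049
14684 = 1*14049 + 635
14049 = 22*635 + 79
635 = 8*79 + 3
79 = 26*3 + 1
3 = 3*1 + 0
gcd = 1, so a unique solution mod 762377 exists.
Back-substitute for the Bézout coefficients:
1 = 79 − 26·3
1 = −26·635 + 209·79
1 = 209·14049 − 4624·635
1 = −4624·14684 + 4833·14049
1 = 4833·28733 − 9457·14684
1 = −9457·244548 + 80489·28733
1 = 80489·762377 − 250924·244548
So 244548·(-250924) ≡ 1 (mod 762377), giving 244548⁻¹ ≡ 511453.
x ≡ 244548⁻¹·310234 ≡ 511453·310234 ≡ 396877 (mod 762377).

396877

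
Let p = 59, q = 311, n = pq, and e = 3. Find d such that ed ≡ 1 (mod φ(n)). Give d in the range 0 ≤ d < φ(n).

11987

φ(n) = (p−1)(q−1) = 58·310 = 17980.
Need d with 3·d ≡ 1 (mod 17980). Apply the extended Euclidean algorithm:
17980 = 5993·3 + 1
3 = 3·1 + 0
Back-substitute:
1 = 17980 − 5993·3
So 3·(-5993) ≡ 1 (mod 17980), hence d ≡ -5993 ≡ 11987 (mod 17980).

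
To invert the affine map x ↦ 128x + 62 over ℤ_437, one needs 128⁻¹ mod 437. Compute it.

338

Extended Euclidean algorithm:
437 = 3×128 + 53
128 = 2×53 + 22
53 = 2×22 + 9
22 = 2×9 + 4
9 = 2×4 + 1
4 = 4×1 + 0
gcd = 1, so the inverse exists. Back-substitute:
1 = 9 − 2·4
1 = −2·22 + 5·9
1 = 5·53 − 12·22
1 = −12·128 + 29·53
1 = 29·437 − 99·128
Thus 128·(-99) ≡ 1 (mod 437); reducing, -99 mod 437 = 338.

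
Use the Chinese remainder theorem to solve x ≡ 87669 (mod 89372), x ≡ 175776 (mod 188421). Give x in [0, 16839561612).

1336645929

Write x = 87669 + 89372·k. Then 89372·k ≡ 175776 − 87669 ≡ 88107 (mod 188421).
Need 89372⁻¹ mod 188421. Extended Euclid on (188421, 89372):
188421 = 2×89372 + 9677
89372 = 9×9677 + 2279
9677 = 4×2279 + 561
2279 = 4×561 + 35
561 = 16×35 + 1
35 = 35×1 + 0
Back-substitute:
1 = 561 − 16·35
1 = −16·2279 + 65·561
1 = 65·9677 − 276·2279
1 = −276·89372 + 2549·9677
1 = 2549·188421 − 5374·89372
89372⁻¹ ≡ 183047 (mod 188421), so k ≡ 183047·88107 ≡ 14955 (mod 188421).
x = 87669 + 89372·14955 = 1336645929.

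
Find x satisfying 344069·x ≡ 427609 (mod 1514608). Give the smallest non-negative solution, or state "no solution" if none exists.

First find gcd(344069, 1514608):
1514608 = 4*344069 + 138332
344069 = 2*138332 + 67405
138332 = 2*67405 + 3522
67405 = 19*3522 + 487
3522 = 7*487 + 113
487 = 4*113 + 35
113 = 3*35 + 8
35 = 4*8 + 3
8 = 2*3 + 2
3 = 1*2 + 1
2 = 2*1 + 0
gcd = 1, so a unique solution mod 1514608 exists.
Back-substitute for the Bézout coefficients:
1 = 3 − 2
1 = −8 + 3·3
1 = 3·35 − 13·8
1 = −13·113 + 42·35
1 = 42·487 − 181·113
1 = −181·3522 + 1309·487
1 = 1309·67405 − 25052·3522
1 = −25052·138332 + 51413·67405
1 = 51413·344069 − 127878·138332
1 = −127878·1514608 + 562925·344069
So 344069·(562925) ≡ 1 (mod 1514608), giving 344069⁻¹ ≡ 562925.
x ≡ 344069⁻¹·427609 ≡ 562925·427609 ≡ 1205317 (mod 1514608).

1205317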